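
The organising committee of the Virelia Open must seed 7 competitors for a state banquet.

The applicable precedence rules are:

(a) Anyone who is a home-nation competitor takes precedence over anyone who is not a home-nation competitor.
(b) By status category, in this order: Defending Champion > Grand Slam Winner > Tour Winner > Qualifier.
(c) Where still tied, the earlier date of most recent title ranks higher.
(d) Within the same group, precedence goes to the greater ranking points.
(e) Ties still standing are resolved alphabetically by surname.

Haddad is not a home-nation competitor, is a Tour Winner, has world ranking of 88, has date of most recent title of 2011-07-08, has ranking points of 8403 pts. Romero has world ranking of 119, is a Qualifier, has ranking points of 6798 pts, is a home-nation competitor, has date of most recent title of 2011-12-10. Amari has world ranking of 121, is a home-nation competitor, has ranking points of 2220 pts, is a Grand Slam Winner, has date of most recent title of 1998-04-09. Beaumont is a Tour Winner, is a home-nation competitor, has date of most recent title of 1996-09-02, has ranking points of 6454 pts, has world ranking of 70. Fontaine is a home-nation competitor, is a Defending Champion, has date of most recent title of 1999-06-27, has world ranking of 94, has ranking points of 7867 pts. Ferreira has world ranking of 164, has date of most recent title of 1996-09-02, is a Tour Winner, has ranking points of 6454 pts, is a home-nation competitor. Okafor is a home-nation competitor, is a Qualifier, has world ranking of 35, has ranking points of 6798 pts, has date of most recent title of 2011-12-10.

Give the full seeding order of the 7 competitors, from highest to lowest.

Fontaine, Amari, Beaumont, Ferreira, Okafor, Romero, Haddad

By the first rule: Fontaine, Amari, Beaumont, Ferreira, Okafor and Romero (each a home-nation competitor); then Haddad (not a home-nation competitor).
Among Fontaine, Amari, Beaumont, Ferreira, Okafor and Romero, by status category: Fontaine (Defending Champion) before Amari (Grand Slam Winner) before Beaumont and Ferreira (Tour Winner) before Okafor and Romero (Qualifier).
Beaumont and Ferreira both have date of most recent title 1996-09-02, so the next rule applies.
Beaumont and Ferreira both have ranking points 6454 pts, so the next rule applies.
Among Beaumont and Ferreira, alphabetically by surname: Beaumont before Ferreira.
Okafor and Romero both have date of most recent title 2011-12-10, so the next rule applies.
Okafor and Romero both have ranking points 6798 pts, so the next rule applies.
Among Okafor and Romero, alphabetically by surname: Okafor before Romero.
Full order: Fontaine, Amari, Beaumont, Ferreira, Okafor, Romero, Haddad.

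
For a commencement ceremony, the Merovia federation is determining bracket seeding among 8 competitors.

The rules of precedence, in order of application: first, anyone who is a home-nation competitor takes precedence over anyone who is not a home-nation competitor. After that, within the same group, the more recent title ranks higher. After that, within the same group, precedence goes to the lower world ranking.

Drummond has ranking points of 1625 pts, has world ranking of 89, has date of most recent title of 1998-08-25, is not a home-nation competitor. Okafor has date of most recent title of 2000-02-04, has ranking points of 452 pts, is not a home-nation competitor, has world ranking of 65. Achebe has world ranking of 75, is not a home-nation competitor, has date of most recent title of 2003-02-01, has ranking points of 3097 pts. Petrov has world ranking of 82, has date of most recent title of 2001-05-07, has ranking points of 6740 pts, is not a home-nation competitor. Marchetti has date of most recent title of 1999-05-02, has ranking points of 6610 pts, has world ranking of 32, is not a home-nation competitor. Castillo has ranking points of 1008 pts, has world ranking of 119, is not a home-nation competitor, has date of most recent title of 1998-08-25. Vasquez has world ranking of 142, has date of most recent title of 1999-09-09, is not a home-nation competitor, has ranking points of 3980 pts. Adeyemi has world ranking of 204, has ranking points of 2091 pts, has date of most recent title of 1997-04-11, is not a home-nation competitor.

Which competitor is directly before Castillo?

Drummond

By the first rule: Achebe, Petrov, Okafor, Vasquez, Marchetti, Drummond, Castillo and Adeyemi (each not a home-nation competitor).
Among Achebe, Petrov, Okafor, Vasquez, Marchetti, Drummond, Castillo and Adeyemi, by date of most recent title (later first): Achebe (2003-02-01) before Petrov (2001-05-07) before Okafor (2000-02-04) before Vasquez (1999-09-09) before Marchetti (1999-05-02) before Drummond and Castillo (1998-08-25) before Adeyemi (1997-04-11).
Among Drummond and Castillo, by world ranking (lower first): Drummond (89) before Castillo (119).
Order: Achebe, Petrov, Okafor, Vasquez, Marchetti, Drummond, Castillo, Adeyemi.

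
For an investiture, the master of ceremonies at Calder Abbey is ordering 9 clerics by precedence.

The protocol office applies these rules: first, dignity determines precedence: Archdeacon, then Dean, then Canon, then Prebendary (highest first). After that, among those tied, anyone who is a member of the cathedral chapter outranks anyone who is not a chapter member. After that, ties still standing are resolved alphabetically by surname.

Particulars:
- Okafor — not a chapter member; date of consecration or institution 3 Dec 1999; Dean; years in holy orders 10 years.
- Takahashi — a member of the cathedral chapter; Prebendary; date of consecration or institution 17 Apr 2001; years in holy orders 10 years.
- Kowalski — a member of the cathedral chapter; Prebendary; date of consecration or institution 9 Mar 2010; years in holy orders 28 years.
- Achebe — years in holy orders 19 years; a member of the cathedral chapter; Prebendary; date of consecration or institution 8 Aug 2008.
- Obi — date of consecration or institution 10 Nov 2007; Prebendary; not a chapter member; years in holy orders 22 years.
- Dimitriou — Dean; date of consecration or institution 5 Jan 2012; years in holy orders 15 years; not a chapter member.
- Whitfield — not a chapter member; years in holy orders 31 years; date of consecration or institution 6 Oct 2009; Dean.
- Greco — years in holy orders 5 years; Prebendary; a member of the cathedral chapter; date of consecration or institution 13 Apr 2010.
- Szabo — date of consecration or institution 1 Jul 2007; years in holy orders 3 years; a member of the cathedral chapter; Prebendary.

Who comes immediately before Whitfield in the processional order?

By dignity: Dimitriou, Okafor and Whitfield (Dean); then Achebe, Greco, Kowalski, Szabo, Takahashi and Obi (Prebendary).
Dimitriou, Okafor and Whitfield are each not a chapter member, so the next rule applies.
Among Dimitriou, Okafor and Whitfield, alphabetically by surname: Dimitriou before Okafor before Whitfield.
Among Achebe, Greco, Kowalski, Szabo, Takahashi and Obi, a member of the cathedral chapter before not a chapter member: Achebe, Greco, Kowalski, Szabo and Takahashi (a member of the cathedral chapter) before Obi (not a chapter member).
Among Achebe, Greco, Kowalski, Szabo and Takahashi, alphabetically by surname: Achebe before Greco before Kowalski before Szabo before Takahashi.
Order: Dimitriou, Okafor, Whitfield, Achebe, Greco, Kowalski, Szabo, Takahashi, Obi.

Okafor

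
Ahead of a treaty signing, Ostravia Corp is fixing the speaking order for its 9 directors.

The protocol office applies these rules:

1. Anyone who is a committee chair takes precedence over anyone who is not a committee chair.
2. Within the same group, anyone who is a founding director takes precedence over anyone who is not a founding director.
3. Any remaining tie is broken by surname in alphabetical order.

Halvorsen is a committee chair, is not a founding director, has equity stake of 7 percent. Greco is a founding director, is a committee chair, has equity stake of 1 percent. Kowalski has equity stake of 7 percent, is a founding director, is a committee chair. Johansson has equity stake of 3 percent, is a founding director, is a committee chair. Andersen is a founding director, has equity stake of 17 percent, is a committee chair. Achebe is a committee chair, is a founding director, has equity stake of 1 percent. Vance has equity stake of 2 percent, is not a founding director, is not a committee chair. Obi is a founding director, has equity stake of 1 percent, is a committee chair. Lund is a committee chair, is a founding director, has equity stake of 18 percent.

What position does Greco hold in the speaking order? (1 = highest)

By the first rule: Achebe, Andersen, Greco, Johansson, Kowalski, Lund, Obi and Halvorsen (each a committee chair); then Vance (not a committee chair).
Among Achebe, Andersen, Greco, Johansson, Kowalski, Lund, Obi and Halvorsen, a founding director before not a founding director: Achebe, Andersen, Greco, Johansson, Kowalski, Lund and Obi (a founding director) before Halvorsen (not a founding director).
Among Achebe, Andersen, Greco, Johansson, Kowalski, Lund and Obi, alphabetically by surname: Achebe before Andersen before Greco before Johansson before Kowalski before Lund before Obi.
Order: Achebe, Andersen, Greco, Johansson, Kowalski, Lund, Obi, Halvorsen, Vance. So position 3.

3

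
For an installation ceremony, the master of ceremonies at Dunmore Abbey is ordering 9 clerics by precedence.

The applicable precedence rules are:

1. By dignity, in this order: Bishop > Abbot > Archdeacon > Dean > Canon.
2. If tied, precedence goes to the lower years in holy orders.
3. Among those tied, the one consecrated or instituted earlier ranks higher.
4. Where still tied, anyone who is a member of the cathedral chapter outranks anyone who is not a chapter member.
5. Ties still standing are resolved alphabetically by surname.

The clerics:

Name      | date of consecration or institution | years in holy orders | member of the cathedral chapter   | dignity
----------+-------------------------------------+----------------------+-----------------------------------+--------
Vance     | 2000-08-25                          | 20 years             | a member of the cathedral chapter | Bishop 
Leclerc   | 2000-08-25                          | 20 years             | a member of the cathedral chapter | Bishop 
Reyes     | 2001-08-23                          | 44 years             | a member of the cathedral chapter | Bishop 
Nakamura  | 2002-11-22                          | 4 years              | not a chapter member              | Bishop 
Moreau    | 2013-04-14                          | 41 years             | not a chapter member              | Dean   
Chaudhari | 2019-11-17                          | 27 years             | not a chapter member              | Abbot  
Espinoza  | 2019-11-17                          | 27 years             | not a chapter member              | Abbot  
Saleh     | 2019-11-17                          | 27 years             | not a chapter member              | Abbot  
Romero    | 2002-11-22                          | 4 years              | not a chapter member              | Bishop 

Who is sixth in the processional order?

Chaudhari

By dignity: Nakamura, Romero, Leclerc, Vance and Reyes (Bishop); then Chaudhari, Espinoza and Saleh (Abbot); then Moreau (Dean).
Among Nakamura, Romero, Leclerc, Vance and Reyes, by years in holy orders (lower first): Nakamura and Romero (4 years) before Leclerc and Vance (20 years) before Reyes (44 years).
Nakamura and Romero both have date of consecration or institution 2002-11-22, so the next rule applies.
Nakamura and Romero are each not a chapter member, so the next rule applies.
Among Nakamura and Romero, alphabetically by surname: Nakamura before Romero.
Leclerc and Vance both have date of consecration or institution 2000-08-25, so the next rule applies.
Leclerc and Vance are each a member of the cathedral chapter, so the next rule applies.
Among Leclerc and Vance, alphabetically by surname: Leclerc before Vance.
Chaudhari, Espinoza and Saleh all have years in holy orders 27 years, so the next rule applies.
Chaudhari, Espinoza and Saleh all have date of consecration or institution 2019-11-17, so the next rule applies.
Chaudhari, Espinoza and Saleh are each not a chapter member, so the next rule applies.
Among Chaudhari, Espinoza and Saleh, alphabetically by surname: Chaudhari before Espinoza before Saleh.
Order: Nakamura, Romero, Leclerc, Vance, Reyes, Chaudhari, Espinoza, Saleh, Moreau.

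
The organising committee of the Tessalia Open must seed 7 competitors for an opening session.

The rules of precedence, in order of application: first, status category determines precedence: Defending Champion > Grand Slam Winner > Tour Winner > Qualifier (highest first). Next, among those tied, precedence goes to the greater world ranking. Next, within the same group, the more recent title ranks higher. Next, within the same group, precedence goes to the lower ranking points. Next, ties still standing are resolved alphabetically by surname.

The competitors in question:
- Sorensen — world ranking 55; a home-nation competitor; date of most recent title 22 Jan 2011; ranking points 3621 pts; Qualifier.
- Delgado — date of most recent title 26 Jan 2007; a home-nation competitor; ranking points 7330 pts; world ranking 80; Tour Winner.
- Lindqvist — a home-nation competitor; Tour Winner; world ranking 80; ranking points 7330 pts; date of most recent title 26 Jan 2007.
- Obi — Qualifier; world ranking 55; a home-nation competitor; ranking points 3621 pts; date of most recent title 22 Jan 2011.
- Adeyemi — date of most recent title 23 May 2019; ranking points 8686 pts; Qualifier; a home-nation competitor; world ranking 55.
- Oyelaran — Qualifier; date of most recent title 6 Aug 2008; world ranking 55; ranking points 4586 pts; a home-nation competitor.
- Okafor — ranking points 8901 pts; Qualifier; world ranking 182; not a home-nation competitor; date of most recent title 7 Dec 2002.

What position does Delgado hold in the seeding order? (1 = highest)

By status category: Delgado and Lindqvist (Tour Winner); then Okafor, Adeyemi, Obi, Sorensen and Oyelaran (Qualifier).
Delgado and Lindqvist both have world ranking 80, so the next rule applies.
Delgado and Lindqvist both have date of most recent title 26 Jan 2007, so the next rule applies.
Delgado and Lindqvist both have ranking points 7330 pts, so the next rule applies.
Among Delgado and Lindqvist, alphabetically by surname: Delgado before Lindqvist.
Among Okafor, Adeyemi, Obi, Sorensen and Oyelaran, by world ranking (higher first): Okafor (182) before Adeyemi, Obi, Sorensen and Oyelaran (55).
Among Adeyemi, Obi, Sorensen and Oyelaran, by date of most recent title (later first): Adeyemi (23 May 2019) before Obi and Sorensen (22 Jan 2011) before Oyelaran (6 Aug 2008).
Obi and Sorensen both have ranking points 3621 pts, so the next rule applies.
Among Obi and Sorensen, alphabetically by surname: Obi before Sorensen.
Order: Delgado, Lindqvist, Okafor, Adeyemi, Obi, Sorensen, Oyelaran. So position 1.

1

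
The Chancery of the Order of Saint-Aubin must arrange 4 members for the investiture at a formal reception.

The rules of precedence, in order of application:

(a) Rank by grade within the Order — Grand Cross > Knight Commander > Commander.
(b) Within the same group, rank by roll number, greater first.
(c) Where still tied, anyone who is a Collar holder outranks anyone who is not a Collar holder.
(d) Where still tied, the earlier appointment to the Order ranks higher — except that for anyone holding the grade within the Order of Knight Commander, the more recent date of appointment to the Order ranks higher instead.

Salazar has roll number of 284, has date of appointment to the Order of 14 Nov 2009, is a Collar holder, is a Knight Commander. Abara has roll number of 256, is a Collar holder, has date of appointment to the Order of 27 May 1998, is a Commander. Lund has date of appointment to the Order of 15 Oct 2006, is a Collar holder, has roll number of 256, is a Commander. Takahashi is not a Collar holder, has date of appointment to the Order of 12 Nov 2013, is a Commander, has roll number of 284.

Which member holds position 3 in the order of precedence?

By grade within the Order: Salazar (Knight Commander); then Takahashi, Abara and Lund (Commander).
Among Takahashi, Abara and Lund, by roll number (higher first): Takahashi (284) before Abara and Lund (256).
Abara and Lund are each a Collar holder, so the next rule applies.
Among Abara and Lund, by date of appointment to the Order (earlier first): Abara (27 May 1998) before Lund (15 Oct 2006).
Order: Salazar, Takahashi, Abara, Lund.

Abara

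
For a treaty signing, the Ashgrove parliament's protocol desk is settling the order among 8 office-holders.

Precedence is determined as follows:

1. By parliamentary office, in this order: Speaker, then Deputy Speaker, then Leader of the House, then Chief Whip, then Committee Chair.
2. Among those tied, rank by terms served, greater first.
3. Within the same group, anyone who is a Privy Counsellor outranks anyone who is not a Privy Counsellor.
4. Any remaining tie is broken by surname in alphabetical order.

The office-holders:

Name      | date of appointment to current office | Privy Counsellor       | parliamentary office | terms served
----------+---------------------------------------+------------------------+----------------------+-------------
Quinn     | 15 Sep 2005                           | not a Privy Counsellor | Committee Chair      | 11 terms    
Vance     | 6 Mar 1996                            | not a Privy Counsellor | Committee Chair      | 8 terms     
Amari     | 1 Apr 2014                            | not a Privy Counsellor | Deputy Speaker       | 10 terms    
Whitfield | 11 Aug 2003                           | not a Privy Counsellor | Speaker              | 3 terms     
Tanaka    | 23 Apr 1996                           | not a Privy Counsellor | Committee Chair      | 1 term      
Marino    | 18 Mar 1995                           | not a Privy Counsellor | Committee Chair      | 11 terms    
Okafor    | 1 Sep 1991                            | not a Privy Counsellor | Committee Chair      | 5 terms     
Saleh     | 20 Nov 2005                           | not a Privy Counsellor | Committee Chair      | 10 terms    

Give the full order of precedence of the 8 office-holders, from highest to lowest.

Whitfield, Amari, Marino, Quinn, Saleh, Vance, Okafor, Tanaka

By parliamentary office: Whitfield (Speaker); then Amari (Deputy Speaker); then Marino, Quinn, Saleh, Vance, Okafor and Tanaka (Committee Chair).
Among Marino, Quinn, Saleh, Vance, Okafor and Tanaka, by terms served (higher first): Marino and Quinn (11 terms) before Saleh (10 terms) before Vance (8 terms) before Okafor (5 terms) before Tanaka (1 term).
Marino and Quinn are each not a Privy Counsellor, so the next rule applies.
Among Marino and Quinn, alphabetically by surname: Marino before Quinn.
Full order: Whitfield, Amari, Marino, Quinn, Saleh, Vance, Okafor, Tanaka.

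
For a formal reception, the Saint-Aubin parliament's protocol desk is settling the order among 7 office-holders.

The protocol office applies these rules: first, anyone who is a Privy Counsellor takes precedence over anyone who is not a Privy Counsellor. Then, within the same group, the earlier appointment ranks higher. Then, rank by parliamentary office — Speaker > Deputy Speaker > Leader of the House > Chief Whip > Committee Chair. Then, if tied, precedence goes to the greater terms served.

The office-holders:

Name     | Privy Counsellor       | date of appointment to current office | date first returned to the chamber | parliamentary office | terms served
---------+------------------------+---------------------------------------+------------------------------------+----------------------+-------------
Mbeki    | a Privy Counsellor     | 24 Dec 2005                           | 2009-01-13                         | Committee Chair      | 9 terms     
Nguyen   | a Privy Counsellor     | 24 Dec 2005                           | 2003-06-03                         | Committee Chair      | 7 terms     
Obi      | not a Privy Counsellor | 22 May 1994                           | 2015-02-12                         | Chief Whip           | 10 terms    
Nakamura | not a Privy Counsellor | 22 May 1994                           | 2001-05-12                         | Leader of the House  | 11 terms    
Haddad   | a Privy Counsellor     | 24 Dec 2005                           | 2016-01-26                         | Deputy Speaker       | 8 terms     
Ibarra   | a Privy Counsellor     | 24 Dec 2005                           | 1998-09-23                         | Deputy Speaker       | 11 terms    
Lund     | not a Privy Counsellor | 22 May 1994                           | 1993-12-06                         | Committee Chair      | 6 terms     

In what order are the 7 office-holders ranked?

Ibarra, Haddad, Mbeki, Nguyen, Nakamura, Obi, Lund

By the first rule: Ibarra, Haddad, Mbeki and Nguyen (each a Privy Counsellor); then Nakamura, Obi and Lund (each not a Privy Counsellor).
Ibarra, Haddad, Mbeki and Nguyen all have date of appointment to current office 24 Dec 2005, so the next rule applies.
Among Ibarra, Haddad, Mbeki and Nguyen, by parliamentary office: Ibarra and Haddad (Deputy Speaker) before Mbeki and Nguyen (Committee Chair).
Among Ibarra and Haddad, by terms served (higher first): Ibarra (11 terms) before Haddad (8 terms).
Among Mbeki and Nguyen, by terms served (higher first): Mbeki (9 terms) before Nguyen (7 terms).
Nakamura, Obi and Lund all have date of appointment to current office 22 May 1994, so the next rule applies.
Among Nakamura, Obi and Lund, by parliamentary office: Nakamura (Leader of the House) before Obi (Chief Whip) before Lund (Committee Chair).
Full order: Ibarra, Haddad, Mbeki, Nguyen, Nakamura, Obi, Lund.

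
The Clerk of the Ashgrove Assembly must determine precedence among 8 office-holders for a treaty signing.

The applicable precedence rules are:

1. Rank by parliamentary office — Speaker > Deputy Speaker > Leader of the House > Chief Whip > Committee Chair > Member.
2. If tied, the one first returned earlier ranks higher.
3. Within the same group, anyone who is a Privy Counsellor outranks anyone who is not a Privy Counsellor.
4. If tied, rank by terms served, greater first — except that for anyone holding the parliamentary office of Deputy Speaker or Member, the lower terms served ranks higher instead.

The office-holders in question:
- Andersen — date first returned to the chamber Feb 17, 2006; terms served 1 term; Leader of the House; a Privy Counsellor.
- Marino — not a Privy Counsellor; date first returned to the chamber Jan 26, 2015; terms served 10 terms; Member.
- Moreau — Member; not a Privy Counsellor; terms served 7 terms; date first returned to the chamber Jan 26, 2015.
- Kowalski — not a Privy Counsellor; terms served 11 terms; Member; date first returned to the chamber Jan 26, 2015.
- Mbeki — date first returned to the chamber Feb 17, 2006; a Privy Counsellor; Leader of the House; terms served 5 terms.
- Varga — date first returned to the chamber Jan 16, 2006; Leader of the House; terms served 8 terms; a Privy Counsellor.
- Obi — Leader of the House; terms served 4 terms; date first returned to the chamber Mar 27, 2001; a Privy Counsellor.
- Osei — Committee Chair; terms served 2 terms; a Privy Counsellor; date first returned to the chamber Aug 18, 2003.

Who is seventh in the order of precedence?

Marino

By parliamentary office: Obi, Varga, Mbeki and Andersen (Leader of the House); then Osei (Committee Chair); then Moreau, Marino and Kowalski (Member).
Among Obi, Varga, Mbeki and Andersen, by date first returned to the chamber (earlier first): Obi (Mar 27, 2001) before Varga (Jan 16, 2006) before Mbeki and Andersen (Feb 17, 2006).
Mbeki and Andersen are each a Privy Counsellor, so the next rule applies.
Among Mbeki and Andersen, by terms served (higher first): Mbeki (5 terms) before Andersen (1 term).
Moreau, Marino and Kowalski all have date first returned to the chamber Jan 26, 2015, so the next rule applies.
Moreau, Marino and Kowalski are each not a Privy Counsellor, so the next rule applies.
Among Moreau, Marino and Kowalski, by terms served (lower first) (reversed rule for this group): Moreau (7 terms) before Marino (10 terms) before Kowalski (11 terms).
Order: Obi, Varga, Mbeki, Andersen, Osei, Moreau, Marino, Kowalski.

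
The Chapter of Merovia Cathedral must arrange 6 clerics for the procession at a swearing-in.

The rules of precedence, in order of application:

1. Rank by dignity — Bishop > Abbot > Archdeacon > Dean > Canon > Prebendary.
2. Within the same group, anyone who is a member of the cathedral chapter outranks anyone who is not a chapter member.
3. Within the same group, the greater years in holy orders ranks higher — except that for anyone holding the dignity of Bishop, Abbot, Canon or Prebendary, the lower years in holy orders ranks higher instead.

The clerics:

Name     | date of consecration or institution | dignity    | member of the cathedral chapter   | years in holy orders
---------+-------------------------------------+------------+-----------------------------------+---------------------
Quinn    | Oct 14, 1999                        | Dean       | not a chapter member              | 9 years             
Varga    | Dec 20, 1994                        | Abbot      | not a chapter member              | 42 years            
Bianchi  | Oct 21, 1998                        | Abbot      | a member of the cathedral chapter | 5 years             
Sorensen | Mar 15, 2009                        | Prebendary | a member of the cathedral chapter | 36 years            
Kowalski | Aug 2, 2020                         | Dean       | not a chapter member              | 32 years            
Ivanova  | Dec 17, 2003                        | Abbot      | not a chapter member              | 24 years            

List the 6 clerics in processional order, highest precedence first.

Bianchi, Ivanova, Varga, Kowalski, Quinn, Sorensen

By dignity: Bianchi, Ivanova and Varga (Abbot); then Kowalski and Quinn (Dean); then Sorensen (Prebendary).
Among Bianchi, Ivanova and Varga, a member of the cathedral chapter before not a chapter member: Bianchi (a member of the cathedral chapter) before Ivanova and Varga (not a chapter member).
Among Ivanova and Varga, by years in holy orders (lower first) (reversed rule for this group): Ivanova (24 years) before Varga (42 years).
Kowalski and Quinn are each not a chapter member, so the next rule applies.
Among Kowalski and Quinn, by years in holy orders (higher first): Kowalski (32 years) before Quinn (9 years).
Full order: Bianchi, Ivanova, Varga, Kowalski, Quinn, Sorensen.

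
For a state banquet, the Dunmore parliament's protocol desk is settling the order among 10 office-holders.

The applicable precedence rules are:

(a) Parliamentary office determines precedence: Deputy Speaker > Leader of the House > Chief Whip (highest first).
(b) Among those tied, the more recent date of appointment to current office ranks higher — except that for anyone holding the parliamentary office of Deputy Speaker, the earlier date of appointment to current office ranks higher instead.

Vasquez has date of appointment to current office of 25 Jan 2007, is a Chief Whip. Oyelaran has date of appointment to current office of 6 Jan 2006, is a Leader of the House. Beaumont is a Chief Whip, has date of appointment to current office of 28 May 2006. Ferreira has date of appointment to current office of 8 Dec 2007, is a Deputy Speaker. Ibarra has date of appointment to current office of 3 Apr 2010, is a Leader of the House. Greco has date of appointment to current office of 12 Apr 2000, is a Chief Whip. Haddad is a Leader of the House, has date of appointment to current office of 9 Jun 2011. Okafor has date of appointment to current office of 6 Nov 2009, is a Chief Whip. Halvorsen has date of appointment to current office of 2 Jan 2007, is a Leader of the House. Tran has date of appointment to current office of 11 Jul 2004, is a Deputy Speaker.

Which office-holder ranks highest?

By parliamentary office: Tran and Ferreira (Deputy Speaker); then Haddad, Ibarra, Halvorsen and Oyelaran (Leader of the House); then Okafor, Vasquez, Beaumont and Greco (Chief Whip).
Among Tran and Ferreira, by date of appointment to current office (earlier first) (reversed rule for this group): Tran (11 Jul 2004) before Ferreira (8 Dec 2007).
Among Haddad, Ibarra, Halvorsen and Oyelaran, by date of appointment to current office (later first): Haddad (9 Jun 2011) before Ibarra (3 Apr 2010) before Halvorsen (2 Jan 2007) before Oyelaran (6 Jan 2006).
Among Okafor, Vasquez, Beaumont and Greco, by date of appointment to current office (later first): Okafor (6 Nov 2009) before Vasquez (25 Jan 2007) before Beaumont (28 May 2006) before Greco (12 Apr 2000).
Order: Tran, Ferreira, Haddad, Ibarra, Halvorsen, Oyelaran, Okafor, Vasquez, Beaumont, Greco.

Tran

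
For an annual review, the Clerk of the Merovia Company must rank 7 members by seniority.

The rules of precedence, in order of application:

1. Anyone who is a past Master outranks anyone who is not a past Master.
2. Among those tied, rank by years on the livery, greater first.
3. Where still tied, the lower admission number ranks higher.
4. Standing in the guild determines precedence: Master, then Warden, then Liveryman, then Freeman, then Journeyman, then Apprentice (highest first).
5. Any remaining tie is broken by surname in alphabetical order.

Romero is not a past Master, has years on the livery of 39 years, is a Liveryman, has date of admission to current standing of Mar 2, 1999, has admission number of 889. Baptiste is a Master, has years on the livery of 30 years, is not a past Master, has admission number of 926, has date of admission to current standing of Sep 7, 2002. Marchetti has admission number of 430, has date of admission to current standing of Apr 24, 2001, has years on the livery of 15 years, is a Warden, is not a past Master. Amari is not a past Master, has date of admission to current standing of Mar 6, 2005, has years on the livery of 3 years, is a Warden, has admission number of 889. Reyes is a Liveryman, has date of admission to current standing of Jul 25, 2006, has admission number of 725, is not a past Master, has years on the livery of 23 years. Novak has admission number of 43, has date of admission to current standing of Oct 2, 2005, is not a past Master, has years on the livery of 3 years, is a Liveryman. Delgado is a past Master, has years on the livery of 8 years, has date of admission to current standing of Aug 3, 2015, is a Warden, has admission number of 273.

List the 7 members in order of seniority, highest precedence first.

By the first rule: Delgado (a past Master); then Romero, Baptiste, Reyes, Marchetti, Novak and Amari (each not a past Master).
Among Romero, Baptiste, Reyes, Marchetti, Novak and Amari, by years on the livery (higher first): Romero (39 years) before Baptiste (30 years) before Reyes (23 years) before Marchetti (15 years) before Novak and Amari (3 years).
Among Novak and Amari, by admission number (lower first): Novak (43) before Amari (889).
Full order: Delgado, Romero, Baptiste, Reyes, Marchetti, Novak, Amari.

Delgado, Romero, Baptiste, Reyes, Marchetti, Novak, Amari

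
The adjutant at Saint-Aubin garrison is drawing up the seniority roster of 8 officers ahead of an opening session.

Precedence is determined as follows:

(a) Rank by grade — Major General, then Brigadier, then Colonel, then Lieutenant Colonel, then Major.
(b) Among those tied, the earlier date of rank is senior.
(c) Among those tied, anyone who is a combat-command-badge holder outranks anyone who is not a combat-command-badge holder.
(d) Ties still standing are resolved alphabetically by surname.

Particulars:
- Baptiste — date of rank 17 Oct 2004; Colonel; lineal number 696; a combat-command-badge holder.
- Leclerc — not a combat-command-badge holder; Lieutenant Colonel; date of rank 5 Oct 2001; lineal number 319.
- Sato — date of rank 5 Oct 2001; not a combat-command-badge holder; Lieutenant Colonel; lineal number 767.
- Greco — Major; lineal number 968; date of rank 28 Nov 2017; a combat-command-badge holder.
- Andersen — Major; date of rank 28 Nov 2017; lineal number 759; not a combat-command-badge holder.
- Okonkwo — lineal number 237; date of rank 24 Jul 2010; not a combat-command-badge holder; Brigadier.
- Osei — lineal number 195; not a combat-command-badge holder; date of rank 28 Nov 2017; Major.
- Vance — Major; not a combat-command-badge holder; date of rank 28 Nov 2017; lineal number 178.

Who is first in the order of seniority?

Okonkwo

By grade: Okonkwo (Brigadier); then Baptiste (Colonel); then Leclerc and Sato (Lieutenant Colonel); then Greco, Andersen, Osei and Vance (Major).
Leclerc and Sato both have date of rank 5 Oct 2001, so the next rule applies.
Leclerc and Sato are each not a combat-command-badge holder, so the next rule applies.
Among Leclerc and Sato, alphabetically by surname: Leclerc before Sato.
Greco, Andersen, Osei and Vance all have date of rank 28 Nov 2017, so the next rule applies.
Among Greco, Andersen, Osei and Vance, a combat-command-badge holder before not a combat-command-badge holder: Greco (a combat-command-badge holder) before Andersen, Osei and Vance (not a combat-command-badge holder).
Among Andersen, Osei and Vance, alphabetically by surname: Andersen before Osei before Vance.
Order: Okonkwo, Baptiste, Leclerc, Sato, Greco, Andersen, Osei, Vance.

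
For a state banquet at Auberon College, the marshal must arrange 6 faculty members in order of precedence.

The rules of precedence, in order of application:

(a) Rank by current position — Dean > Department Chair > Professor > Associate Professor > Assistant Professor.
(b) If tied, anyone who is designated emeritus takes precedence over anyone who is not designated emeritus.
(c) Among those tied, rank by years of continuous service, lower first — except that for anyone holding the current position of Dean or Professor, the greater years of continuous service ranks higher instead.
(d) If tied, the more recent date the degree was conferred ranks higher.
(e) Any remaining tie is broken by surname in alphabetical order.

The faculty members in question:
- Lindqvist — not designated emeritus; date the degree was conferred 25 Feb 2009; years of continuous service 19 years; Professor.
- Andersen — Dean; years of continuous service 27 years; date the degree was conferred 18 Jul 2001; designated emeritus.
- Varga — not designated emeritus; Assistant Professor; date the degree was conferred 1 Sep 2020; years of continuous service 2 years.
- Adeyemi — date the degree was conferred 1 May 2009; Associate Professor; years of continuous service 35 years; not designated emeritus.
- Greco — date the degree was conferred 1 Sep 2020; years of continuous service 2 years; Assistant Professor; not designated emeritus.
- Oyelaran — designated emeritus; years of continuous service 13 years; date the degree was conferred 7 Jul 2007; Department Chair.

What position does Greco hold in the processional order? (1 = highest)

By current position: Andersen (Dean); then Oyelaran (Department Chair); then Lindqvist (Professor); then Adeyemi (Associate Professor); then Greco and Varga (Assistant Professor).
Greco and Varga are each not designated emeritus, so the next rule applies.
Greco and Varga both have years of continuous service 2 years, so the next rule applies.
Greco and Varga both have date the degree was conferred 1 Sep 2020, so the next rule applies.
Among Greco and Varga, alphabetically by surname: Greco before Varga.
Order: Andersen, Oyelaran, Lindqvist, Adeyemi, Greco, Varga. So position 5.

5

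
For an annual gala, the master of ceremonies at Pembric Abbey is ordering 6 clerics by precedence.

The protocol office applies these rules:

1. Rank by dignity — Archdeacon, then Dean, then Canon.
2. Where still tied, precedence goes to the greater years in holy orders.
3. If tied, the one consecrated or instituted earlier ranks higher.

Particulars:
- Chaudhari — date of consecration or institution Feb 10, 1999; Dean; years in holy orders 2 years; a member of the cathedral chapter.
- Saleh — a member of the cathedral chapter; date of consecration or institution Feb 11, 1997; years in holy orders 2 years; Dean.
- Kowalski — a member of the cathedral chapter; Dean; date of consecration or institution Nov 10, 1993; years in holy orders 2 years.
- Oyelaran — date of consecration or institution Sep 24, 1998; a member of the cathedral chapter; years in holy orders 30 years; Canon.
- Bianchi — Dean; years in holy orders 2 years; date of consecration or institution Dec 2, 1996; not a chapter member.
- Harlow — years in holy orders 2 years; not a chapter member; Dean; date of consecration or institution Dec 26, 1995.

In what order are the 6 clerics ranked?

Kowalski, Harlow, Bianchi, Saleh, Chaudhari, Oyelaran

By dignity: Kowalski, Harlow, Bianchi, Saleh and Chaudhari (Dean); then Oyelaran (Canon).
Kowalski, Harlow, Bianchi, Saleh and Chaudhari all have years in holy orders 2 years, so the next rule applies.
Among Kowalski, Harlow, Bianchi, Saleh and Chaudhari, by date of consecration or institution (earlier first): Kowalski (Nov 10, 1993) before Harlow (Dec 26, 1995) before Bianchi (Dec 2, 1996) before Saleh (Feb 11, 1997) before Chaudhari (Feb 10, 1999).
Full order: Kowalski, Harlow, Bianchi, Saleh, Chaudhari, Oyelaran.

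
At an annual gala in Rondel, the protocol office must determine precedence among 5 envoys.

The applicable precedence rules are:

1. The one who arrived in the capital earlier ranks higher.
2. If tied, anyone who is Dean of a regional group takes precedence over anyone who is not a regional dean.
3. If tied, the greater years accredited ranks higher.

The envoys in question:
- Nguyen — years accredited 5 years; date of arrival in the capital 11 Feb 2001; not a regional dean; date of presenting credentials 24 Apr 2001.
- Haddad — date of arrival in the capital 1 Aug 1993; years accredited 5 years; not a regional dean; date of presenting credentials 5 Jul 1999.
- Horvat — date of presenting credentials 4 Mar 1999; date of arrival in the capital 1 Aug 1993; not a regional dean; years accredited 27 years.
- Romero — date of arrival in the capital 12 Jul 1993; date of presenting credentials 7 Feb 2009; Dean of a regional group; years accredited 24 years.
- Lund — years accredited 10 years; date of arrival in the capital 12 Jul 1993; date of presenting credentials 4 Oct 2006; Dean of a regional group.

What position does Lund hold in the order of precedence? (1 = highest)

By date of arrival in the capital (earlier first): Romero and Lund (both 12 Jul 1993); then Horvat and Haddad (both 1 Aug 1993); then Nguyen (11 Feb 2001).
Romero and Lund are each Dean of a regional group, so the next rule applies.
Among Romero and Lund, by years accredited (higher first): Romero (24 years) before Lund (10 years).
Horvat and Haddad are each not a regional dean, so the next rule applies.
Among Horvat and Haddad, by years accredited (higher first): Horvat (27 years) before Haddad (5 years).
Order: Romero, Lund, Horvat, Haddad, Nguyen. So position 2.

2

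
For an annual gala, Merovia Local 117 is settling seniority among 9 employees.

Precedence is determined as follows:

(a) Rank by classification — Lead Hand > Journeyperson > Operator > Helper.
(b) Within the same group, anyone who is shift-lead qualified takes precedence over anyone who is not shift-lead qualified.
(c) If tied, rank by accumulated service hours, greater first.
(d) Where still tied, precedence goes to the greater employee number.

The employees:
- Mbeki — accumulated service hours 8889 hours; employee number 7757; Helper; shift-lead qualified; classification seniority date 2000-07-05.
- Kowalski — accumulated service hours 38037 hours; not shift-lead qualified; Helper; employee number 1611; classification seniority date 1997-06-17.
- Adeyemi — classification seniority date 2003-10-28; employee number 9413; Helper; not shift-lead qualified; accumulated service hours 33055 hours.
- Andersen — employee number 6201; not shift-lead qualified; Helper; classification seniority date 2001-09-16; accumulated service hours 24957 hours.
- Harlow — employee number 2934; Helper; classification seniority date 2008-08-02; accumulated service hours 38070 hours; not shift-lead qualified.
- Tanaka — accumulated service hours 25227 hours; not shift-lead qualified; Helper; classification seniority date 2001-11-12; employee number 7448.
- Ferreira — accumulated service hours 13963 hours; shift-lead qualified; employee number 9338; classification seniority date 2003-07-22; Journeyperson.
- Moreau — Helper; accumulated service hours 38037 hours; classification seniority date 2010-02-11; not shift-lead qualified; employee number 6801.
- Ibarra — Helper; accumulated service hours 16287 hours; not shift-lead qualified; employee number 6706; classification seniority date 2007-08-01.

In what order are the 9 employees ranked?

Ferreira, Mbeki, Harlow, Moreau, Kowalski, Adeyemi, Tanaka, Andersen, Ibarra

By classification: Ferreira (Journeyperson); then Mbeki, Harlow, Moreau, Kowalski, Adeyemi, Tanaka, Andersen and Ibarra (Helper).
Among Mbeki, Harlow, Moreau, Kowalski, Adeyemi, Tanaka, Andersen and Ibarra, shift-lead qualified before not shift-lead qualified: Mbeki (shift-lead qualified) before Harlow, Moreau, Kowalski, Adeyemi, Tanaka, Andersen and Ibarra (not shift-lead qualified).
Among Harlow, Moreau, Kowalski, Adeyemi, Tanaka, Andersen and Ibarra, by accumulated service hours (higher first): Harlow (38070 hours) before Moreau and Kowalski (38037 hours) before Adeyemi (33055 hours) before Tanaka (25227 hours) before Andersen (24957 hours) before Ibarra (16287 hours).
Among Moreau and Kowalski, by employee number (higher first): Moreau (6801) before Kowalski (1611).
Full order: Ferreira, Mbeki, Harlow, Moreau, Kowalski, Adeyemi, Tanaka, Andersen, Ibarra.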